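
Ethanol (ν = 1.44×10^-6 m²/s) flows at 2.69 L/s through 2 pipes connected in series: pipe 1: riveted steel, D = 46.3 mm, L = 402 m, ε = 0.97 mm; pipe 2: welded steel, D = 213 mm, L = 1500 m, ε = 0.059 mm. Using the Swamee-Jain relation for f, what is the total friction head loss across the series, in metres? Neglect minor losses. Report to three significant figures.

Pipe 1: V = 1.598 m/s, Re = 5.14×10^4, ε/D = 0.0210, f = 0.05062, h_1 = f(L/D)V²/2g = 57.18 m
Pipe 2: V = 0.07549 m/s, Re = 1.12×10^4, ε/D = 2.77×10^-4, f = 0.03056, h_2 = f(L/D)V²/2g = 0.06252 m
Series → Q common, losses add: H = Σh = 57.24 m

H ≈ 57.2 m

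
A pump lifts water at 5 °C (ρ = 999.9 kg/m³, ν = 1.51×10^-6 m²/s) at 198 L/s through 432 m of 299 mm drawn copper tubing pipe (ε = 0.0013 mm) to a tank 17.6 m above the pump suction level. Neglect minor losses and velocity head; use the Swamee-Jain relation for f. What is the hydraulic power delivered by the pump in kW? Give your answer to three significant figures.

P_hyd ≈ 48.9 kW

V = 4Q/(πD²) = 2.820 m/s; Re = 5.58×10^5; ε/D = 4.35×10^-6; f = 0.01291
h_f = f(L/D)V²/2g = 7.561 m
Total head H = z + h_f = 17.6 + 7.561 = 25.16 m
P_hyd = ρgQH = 999.9·9.81·0.198·25.16 = 48.87 kW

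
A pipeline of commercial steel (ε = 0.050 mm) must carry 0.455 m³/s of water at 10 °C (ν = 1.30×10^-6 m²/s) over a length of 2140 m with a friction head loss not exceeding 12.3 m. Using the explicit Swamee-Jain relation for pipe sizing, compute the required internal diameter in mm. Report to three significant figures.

D ≈ 532 mm

Swamee-Jain (Type III): D = 0.66·[ε^1.25·(LQ²/(gh_f))^4.75 + ν·Q^9.4·(L/(gh_f))^5.2]^0.04
LQ²/(gh_f) = 3.672; L/(gh_f) = 17.74
Term 1 = ε^1.25·(…)^4.75 = 0.00203; Term 2 = ν·Q^9.4·(…)^5.2 = 0.00247
D = 0.66·(0.00203 + 0.00247)^0.04 = 0.5317 m = 532 mm
Check: V = 2.05 m/s, Re = 8.38×10^5, f = 0.01363, h_f = 11.7 m ≈ 12.3 m ✓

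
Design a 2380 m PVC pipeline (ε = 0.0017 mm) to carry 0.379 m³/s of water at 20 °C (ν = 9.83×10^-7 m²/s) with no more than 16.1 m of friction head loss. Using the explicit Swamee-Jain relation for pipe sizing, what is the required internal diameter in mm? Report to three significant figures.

Swamee-Jain (Type III): D = 0.66·[ε^1.25·(LQ²/(gh_f))^4.75 + ν·Q^9.4·(L/(gh_f))^5.2]^0.04
LQ²/(gh_f) = 2.165; L/(gh_f) = 15.07
Term 1 = ε^1.25·(…)^4.75 = 2.40×10^-6; Term 2 = ν·Q^9.4·(…)^5.2 = 1.44×10^-4
D = 0.66·(2.40×10^-6 + 1.44×10^-4)^0.04 = 0.4636 m = 464 mm
Check: V = 2.25 m/s, Re = 1.06×10^6, f = 0.01159, h_f = 15.3 m ≈ 16.1 m ✓

D ≈ 464 mm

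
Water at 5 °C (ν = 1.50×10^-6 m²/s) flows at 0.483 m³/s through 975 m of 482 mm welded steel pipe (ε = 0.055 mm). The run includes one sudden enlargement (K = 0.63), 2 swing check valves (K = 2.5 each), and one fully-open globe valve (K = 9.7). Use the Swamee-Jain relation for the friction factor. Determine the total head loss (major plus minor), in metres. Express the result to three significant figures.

V = 4Q/(πD²) = 2.647 m/s; V²/2g = 0.3571 m
Re = 8.51×10^5, ε/D = 1.14×10^-4 → f = 0.01389 (Swamee-Jain)
Major: h_f = f(L/D)·V²/2g = 0.01389·2023·0.3571 = 10.04 m
Minor: ΣK = 15.3; h_m = ΣK·V²/2g = 5.475 m
Total H_L = 10.04 + 5.475 = 15.51 m

H_L ≈ 15.5 m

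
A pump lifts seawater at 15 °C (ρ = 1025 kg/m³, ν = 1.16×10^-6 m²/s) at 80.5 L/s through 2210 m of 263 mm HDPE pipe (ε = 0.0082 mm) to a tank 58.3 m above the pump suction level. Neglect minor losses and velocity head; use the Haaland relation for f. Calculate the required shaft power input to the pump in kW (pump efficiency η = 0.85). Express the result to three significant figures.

P_shaft ≈ 68.4 kW

V = 4Q/(πD²) = 1.482 m/s; Re = 3.36×10^5; ε/D = 3.12×10^-5; f = 0.01433
h_f = f(L/D)V²/2g = 13.48 m
Total head H = z + h_f = 58.3 + 13.48 = 71.78 m
P_hyd = ρgQH = 1025·9.81·0.0805·71.78 = 58.10 kW
P_shaft = P_hyd/η = 58.10/0.85 = 68.35 kW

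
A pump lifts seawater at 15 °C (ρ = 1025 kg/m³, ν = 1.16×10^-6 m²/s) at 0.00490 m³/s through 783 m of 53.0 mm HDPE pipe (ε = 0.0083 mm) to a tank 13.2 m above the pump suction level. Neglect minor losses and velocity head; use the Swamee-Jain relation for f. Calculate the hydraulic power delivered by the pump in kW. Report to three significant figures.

V = 4Q/(πD²) = 2.221 m/s; Re = 1.01×10^5; ε/D = 1.57×10^-4; f = 0.01872
h_f = f(L/D)V²/2g = 69.52 m
Total head H = z + h_f = 13.2 + 69.52 = 82.72 m
P_hyd = ρgQH = 1025·9.81·0.00490·82.72 = 4.076 kW

P_hyd ≈ 4.08 kW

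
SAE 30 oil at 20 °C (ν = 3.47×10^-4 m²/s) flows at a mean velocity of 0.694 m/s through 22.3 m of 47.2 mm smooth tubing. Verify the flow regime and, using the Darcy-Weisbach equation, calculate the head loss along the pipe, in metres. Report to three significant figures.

h_f ≈ 7.86 m

Re = VD/ν = 0.694·0.04720/3.47×10^-4 = 94.4 → laminar (Re < 2300)
f = 64/Re = 0.6780
h_f = f(L/D)V²/(2g) = 0.6780·(22.3/0.04720)·0.694²/(2·9.81) = 7.863 m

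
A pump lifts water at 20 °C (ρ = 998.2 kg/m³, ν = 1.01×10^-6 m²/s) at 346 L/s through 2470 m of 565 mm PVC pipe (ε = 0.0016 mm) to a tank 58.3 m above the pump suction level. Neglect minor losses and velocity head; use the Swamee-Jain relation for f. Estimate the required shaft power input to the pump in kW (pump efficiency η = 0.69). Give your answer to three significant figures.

V = 4Q/(πD²) = 1.380 m/s; Re = 7.72×10^5; ε/D = 2.83×10^-6; f = 0.01219
h_f = f(L/D)V²/2g = 5.173 m
Total head H = z + h_f = 58.3 + 5.173 = 63.47 m
P_hyd = ρgQH = 998.2·9.81·0.346·63.47 = 215.1 kW
P_shaft = P_hyd/η = 215.1/0.69 = 311.7 kW

P_shaft ≈ 312 kW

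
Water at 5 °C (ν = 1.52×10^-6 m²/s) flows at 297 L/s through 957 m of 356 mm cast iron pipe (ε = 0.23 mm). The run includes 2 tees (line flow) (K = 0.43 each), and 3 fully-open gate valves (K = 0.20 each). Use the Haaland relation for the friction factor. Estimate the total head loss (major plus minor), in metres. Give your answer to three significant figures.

H_L ≈ 22.9 m

V = 4Q/(πD²) = 2.984 m/s; V²/2g = 0.4538 m
Re = 6.99×10^5, ε/D = 6.46×10^-4 → f = 0.01825 (Haaland)
Major: h_f = f(L/D)·V²/2g = 0.01825·2688·0.4538 = 22.27 m
Minor: ΣK = 1.46; h_m = ΣK·V²/2g = 0.6625 m
Total H_L = 22.27 + 0.6625 = 22.93 m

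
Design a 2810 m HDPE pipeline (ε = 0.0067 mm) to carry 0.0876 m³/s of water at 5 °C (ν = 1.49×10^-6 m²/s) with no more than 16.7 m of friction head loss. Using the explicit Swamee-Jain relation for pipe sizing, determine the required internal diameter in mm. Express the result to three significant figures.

D ≈ 280 mm

Swamee-Jain (Type III): D = 0.66·[ε^1.25·(LQ²/(gh_f))^4.75 + ν·Q^9.4·(L/(gh_f))^5.2]^0.04
LQ²/(gh_f) = 0.1316; L/(gh_f) = 17.15
Term 1 = ε^1.25·(…)^4.75 = 2.24×10^-11; Term 2 = ν·Q^9.4·(…)^5.2 = 4.48×10^-10
D = 0.66·(2.24×10^-11 + 4.48×10^-10)^0.04 = 0.2795 m = 280 mm
Check: V = 1.43 m/s, Re = 2.68×10^5, f = 0.01494, h_f = 15.6 m ≈ 16.7 m ✓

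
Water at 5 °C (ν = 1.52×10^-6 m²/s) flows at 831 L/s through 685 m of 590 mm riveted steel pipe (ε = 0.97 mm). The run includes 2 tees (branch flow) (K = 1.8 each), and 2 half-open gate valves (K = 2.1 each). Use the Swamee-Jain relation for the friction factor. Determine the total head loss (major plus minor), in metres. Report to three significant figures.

H_L ≈ 16.0 m

V = 4Q/(πD²) = 3.040 m/s; V²/2g = 0.4709 m
Re = 1.18×10^6, ε/D = 0.00164 → f = 0.02250 (Swamee-Jain)
Major: h_f = f(L/D)·V²/2g = 0.02250·1161·0.4709 = 12.30 m
Minor: ΣK = 7.80; h_m = ΣK·V²/2g = 3.673 m
Total H_L = 12.30 + 3.673 = 15.97 m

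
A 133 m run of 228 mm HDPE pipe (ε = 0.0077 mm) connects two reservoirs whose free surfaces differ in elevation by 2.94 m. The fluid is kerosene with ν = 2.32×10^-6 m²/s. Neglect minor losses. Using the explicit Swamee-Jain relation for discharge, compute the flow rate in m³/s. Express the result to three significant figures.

Q ≈ 0.104 m³/s

Swamee-Jain (Type II): Q = -0.965·√(gD⁵h_f/L)·ln[ε/(3.7D) + √(3.17ν²L/(gD³h_f))]
√(gD⁵h_f/L) = √(9.81·0.228⁵·2.94/133) = 0.01156
ε/(3.7D) = 9.13×10^-6; √(3.17ν²L/(gD³h_f)) = 8.15×10^-5
Q = -0.965·0.01156·ln(9.060×10^-5) = 0.1038 m³/s
Check: V = 2.54 m/s, Re = 2.50×10^5, f = 0.01523, h_f = 2.93 m ≈ 2.94 m ✓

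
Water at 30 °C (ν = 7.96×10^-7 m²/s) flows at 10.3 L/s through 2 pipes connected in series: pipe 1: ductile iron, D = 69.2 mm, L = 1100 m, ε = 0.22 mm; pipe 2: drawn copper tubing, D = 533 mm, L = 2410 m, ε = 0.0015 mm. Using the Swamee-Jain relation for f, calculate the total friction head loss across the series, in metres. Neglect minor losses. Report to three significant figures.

Pipe 1: V = 2.739 m/s, Re = 2.38×10^5, ε/D = 0.00318, f = 0.02731, h_1 = f(L/D)V²/2g = 165.9 m
Pipe 2: V = 0.04616 m/s, Re = 3.09×10^4, ε/D = 2.81×10^-6, f = 0.02322, h_2 = f(L/D)V²/2g = 0.01140 m
Series → Q common, losses add: H = Σh = 165.9 m

H ≈ 166 m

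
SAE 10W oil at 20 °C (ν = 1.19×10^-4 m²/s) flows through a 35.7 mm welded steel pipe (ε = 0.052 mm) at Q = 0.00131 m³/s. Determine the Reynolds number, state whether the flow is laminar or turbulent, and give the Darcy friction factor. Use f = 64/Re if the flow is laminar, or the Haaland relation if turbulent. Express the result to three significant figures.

V = 4Q/(πD²) = 1.309 m/s
Re = VD/ν = 1.309·0.0357/1.19×10^-4 = 393
Re < 2300 → laminar → f = 64/Re = 0.1630

Re ≈ 393; laminar; f = 64/Re ≈ 0.163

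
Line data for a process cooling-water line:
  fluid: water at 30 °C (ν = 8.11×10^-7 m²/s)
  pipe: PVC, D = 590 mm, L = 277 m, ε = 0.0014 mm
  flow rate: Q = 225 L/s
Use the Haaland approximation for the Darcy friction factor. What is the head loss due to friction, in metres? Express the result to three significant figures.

V = 4Q/(πD²) = 4·0.225/(π·0.590²) = 0.8230 m/s
Re = VD/ν = 0.8230·0.590/8.11×10^-7 = 5.99×10^5 → turbulent
ε/D = 0.0014/590 = 2.37×10^-6
Haaland: f = 0.01268
h_f = f(L/D)V²/(2g) = 0.01268·(277/0.590)·0.8230²/(2·9.81) = 0.2055 m

h_f ≈ 0.206 m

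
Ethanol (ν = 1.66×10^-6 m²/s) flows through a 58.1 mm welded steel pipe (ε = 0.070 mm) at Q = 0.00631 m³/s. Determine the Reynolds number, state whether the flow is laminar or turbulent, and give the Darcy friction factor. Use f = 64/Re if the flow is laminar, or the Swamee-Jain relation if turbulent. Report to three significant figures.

Re ≈ 8.33×10^4; turbulent; f ≈ 0.0234

V = 4Q/(πD²) = 2.380 m/s
Re = VD/ν = 2.380·0.0581/1.66×10^-6 = 8.33×10^4
Re > 4000 → turbulent; ε/D = 0.00120
Swamee-Jain: f = 0.02341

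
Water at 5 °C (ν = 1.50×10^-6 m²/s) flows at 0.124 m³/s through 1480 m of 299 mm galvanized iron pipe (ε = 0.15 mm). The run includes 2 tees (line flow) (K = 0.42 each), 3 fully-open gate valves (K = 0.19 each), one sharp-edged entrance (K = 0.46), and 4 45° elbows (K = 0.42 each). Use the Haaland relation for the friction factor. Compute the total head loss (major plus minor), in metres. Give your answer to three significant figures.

H_L ≈ 14.7 m

V = 4Q/(πD²) = 1.766 m/s; V²/2g = 0.1590 m
Re = 3.52×10^5, ε/D = 5.02×10^-4 → f = 0.01791 (Haaland)
Major: h_f = f(L/D)·V²/2g = 0.01791·4950·0.1590 = 14.09 m
Minor: ΣK = 3.55; h_m = ΣK·V²/2g = 0.5643 m
Total H_L = 14.09 + 0.5643 = 14.65 m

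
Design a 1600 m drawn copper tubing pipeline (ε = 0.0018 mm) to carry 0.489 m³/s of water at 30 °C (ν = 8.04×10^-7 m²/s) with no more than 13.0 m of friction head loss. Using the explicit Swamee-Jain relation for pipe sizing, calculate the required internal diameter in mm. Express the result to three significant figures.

D ≈ 487 mm

Swamee-Jain (Type III): D = 0.66·[ε^1.25·(LQ²/(gh_f))^4.75 + ν·Q^9.4·(L/(gh_f))^5.2]^0.04
LQ²/(gh_f) = 3.000; L/(gh_f) = 12.55
Term 1 = ε^1.25·(…)^4.75 = 1.22×10^-5; Term 2 = ν·Q^9.4·(…)^5.2 = 4.98×10^-4
D = 0.66·(1.22×10^-5 + 4.98×10^-4)^0.04 = 0.4874 m = 487 mm
Check: V = 2.62 m/s, Re = 1.59×10^6, f = 0.01088, h_f = 12.5 m ≈ 13.0 m ✓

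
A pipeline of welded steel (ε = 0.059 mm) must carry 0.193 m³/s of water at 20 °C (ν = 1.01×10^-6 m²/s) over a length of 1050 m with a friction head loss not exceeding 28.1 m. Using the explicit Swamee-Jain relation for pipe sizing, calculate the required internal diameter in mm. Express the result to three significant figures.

Swamee-Jain (Type III): D = 0.66·[ε^1.25·(LQ²/(gh_f))^4.75 + ν·Q^9.4·(L/(gh_f))^5.2]^0.04
LQ²/(gh_f) = 0.1419; L/(gh_f) = 3.809
Term 1 = ε^1.25·(…)^4.75 = 4.84×10^-10; Term 2 = ν·Q^9.4·(…)^5.2 = 2.04×10^-10
D = 0.66·(4.84×10^-10 + 2.04×10^-10)^0.04 = 0.2838 m = 284 mm
Check: V = 3.05 m/s, Re = 8.57×10^5, f = 0.01499, h_f = 26.3 m ≈ 28.1 m ✓

D ≈ 284 mm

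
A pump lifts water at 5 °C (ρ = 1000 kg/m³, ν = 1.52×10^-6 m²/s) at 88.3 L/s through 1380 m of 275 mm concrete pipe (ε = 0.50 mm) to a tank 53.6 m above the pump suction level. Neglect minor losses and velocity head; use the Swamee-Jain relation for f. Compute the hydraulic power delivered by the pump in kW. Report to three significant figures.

P_hyd ≈ 58.0 kW

V = 4Q/(πD²) = 1.487 m/s; Re = 2.69×10^5; ε/D = 0.00182; f = 0.02371
h_f = f(L/D)V²/2g = 13.40 m
Total head H = z + h_f = 53.6 + 13.40 = 67.00 m
P_hyd = ρgQH = 1000·9.81·0.0883·67.00 = 58.04 kW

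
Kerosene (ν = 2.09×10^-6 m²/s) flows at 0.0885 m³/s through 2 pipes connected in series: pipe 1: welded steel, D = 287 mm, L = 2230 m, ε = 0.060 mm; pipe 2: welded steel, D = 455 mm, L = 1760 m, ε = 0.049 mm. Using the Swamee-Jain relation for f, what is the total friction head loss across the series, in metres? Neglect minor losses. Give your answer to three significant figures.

Pipe 1: V = 1.368 m/s, Re = 1.88×10^5, ε/D = 2.09×10^-4, f = 0.01734, h_1 = f(L/D)V²/2g = 12.85 m
Pipe 2: V = 0.5443 m/s, Re = 1.18×10^5, ε/D = 1.08×10^-4, f = 0.01794, h_2 = f(L/D)V²/2g = 1.048 m
Series → Q common, losses add: H = Σh = 13.90 m

H ≈ 13.9 m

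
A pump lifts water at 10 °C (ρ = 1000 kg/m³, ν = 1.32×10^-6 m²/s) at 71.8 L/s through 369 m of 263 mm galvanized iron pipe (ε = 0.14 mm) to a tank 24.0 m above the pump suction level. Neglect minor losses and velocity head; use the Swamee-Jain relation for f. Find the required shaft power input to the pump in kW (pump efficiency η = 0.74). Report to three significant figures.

V = 4Q/(πD²) = 1.322 m/s; Re = 2.63×10^5; ε/D = 5.32×10^-4; f = 0.01868
h_f = f(L/D)V²/2g = 2.334 m
Total head H = z + h_f = 24.0 + 2.334 = 26.33 m
P_hyd = ρgQH = 1000·9.81·0.0718·26.33 = 18.55 kW
P_shaft = P_hyd/η = 18.55/0.74 = 25.07 kW

P_shaft ≈ 25.1 kW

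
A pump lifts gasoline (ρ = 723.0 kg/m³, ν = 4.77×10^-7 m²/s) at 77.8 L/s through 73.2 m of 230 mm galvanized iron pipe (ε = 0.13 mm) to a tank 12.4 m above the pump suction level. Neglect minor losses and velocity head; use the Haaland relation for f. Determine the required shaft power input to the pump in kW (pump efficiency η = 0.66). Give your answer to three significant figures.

P_shaft ≈ 11.2 kW

V = 4Q/(πD²) = 1.873 m/s; Re = 9.03×10^5; ε/D = 5.65×10^-4; f = 0.01765
h_f = f(L/D)V²/2g = 1.004 m
Total head H = z + h_f = 12.4 + 1.004 = 13.40 m
P_hyd = ρgQH = 723.0·9.81·0.0778·13.40 = 7.396 kW
P_shaft = P_hyd/η = 7.396/0.66 = 11.21 kW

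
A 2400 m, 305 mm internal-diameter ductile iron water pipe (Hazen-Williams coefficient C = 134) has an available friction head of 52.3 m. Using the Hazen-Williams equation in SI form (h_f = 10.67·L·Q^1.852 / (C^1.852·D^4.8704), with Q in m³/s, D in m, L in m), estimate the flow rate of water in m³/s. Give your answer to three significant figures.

Rearranging: Q = [h_f·C^1.852·D^4.8704 / (10.67·L)]^(1/1.852)
Q = [52.3·134^1.852·0.305^4.8704 / (10.67·2400)]^0.540 = 0.2082 m³/s

Q ≈ 0.208 m³/s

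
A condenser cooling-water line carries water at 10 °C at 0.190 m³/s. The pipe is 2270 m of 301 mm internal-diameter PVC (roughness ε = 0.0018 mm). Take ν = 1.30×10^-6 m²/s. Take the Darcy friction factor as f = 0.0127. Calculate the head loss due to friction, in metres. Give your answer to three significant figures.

V = 4Q/(πD²) = 4·0.190/(π·0.301²) = 2.670 m/s
h_f = f(L/D)V²/(2g) = 0.01270·(2270/0.301)·2.670²/(2·9.81) = 34.80 m

h_f ≈ 34.8 m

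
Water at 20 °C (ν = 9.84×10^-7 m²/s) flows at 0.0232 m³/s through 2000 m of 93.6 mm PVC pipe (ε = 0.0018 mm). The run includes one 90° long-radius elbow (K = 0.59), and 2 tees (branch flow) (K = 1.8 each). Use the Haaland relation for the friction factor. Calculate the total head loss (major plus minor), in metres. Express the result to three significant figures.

V = 4Q/(πD²) = 3.372 m/s; V²/2g = 0.5794 m
Re = 3.21×10^5, ε/D = 1.92×10^-5 → f = 0.01433 (Haaland)
Major: h_f = f(L/D)·V²/2g = 0.01433·21368·0.5794 = 177.4 m
Minor: ΣK = 4.19; h_m = ΣK·V²/2g = 2.428 m
Total H_L = 177.4 + 2.428 = 179.9 m

H_L ≈ 180 m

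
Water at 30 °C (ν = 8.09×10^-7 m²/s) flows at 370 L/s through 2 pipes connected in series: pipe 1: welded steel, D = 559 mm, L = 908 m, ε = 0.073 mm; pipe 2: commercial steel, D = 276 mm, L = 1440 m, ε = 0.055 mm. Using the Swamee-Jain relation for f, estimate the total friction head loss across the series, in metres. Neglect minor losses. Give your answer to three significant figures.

H ≈ 148 m

Pipe 1: V = 1.508 m/s, Re = 1.04×10^6, ε/D = 1.31×10^-4, f = 0.01390, h_1 = f(L/D)V²/2g = 2.615 m
Pipe 2: V = 6.184 m/s, Re = 2.11×10^6, ε/D = 1.99×10^-4, f = 0.01428, h_2 = f(L/D)V²/2g = 145.3 m
Series → Q common, losses add: H = Σh = 147.9 m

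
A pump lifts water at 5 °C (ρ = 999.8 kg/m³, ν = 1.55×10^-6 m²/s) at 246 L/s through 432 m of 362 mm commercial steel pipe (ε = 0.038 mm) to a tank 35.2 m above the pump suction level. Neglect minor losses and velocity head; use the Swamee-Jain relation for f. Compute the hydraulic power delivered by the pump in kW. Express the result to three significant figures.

P_hyd ≈ 97.0 kW

V = 4Q/(πD²) = 2.390 m/s; Re = 5.58×10^5; ε/D = 1.05×10^-4; f = 0.01435
h_f = f(L/D)V²/2g = 4.986 m
Total head H = z + h_f = 35.2 + 4.986 = 40.19 m
P_hyd = ρgQH = 999.8·9.81·0.246·40.19 = 96.96 kW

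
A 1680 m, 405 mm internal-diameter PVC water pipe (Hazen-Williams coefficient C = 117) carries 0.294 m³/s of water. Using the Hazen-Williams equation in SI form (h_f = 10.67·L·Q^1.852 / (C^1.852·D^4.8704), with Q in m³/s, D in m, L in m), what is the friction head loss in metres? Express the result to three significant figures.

h_f = 10.67·1680·0.294^1.852 / (117^1.852·0.405^4.8704) = 22.41 m

h_f ≈ 22.4 m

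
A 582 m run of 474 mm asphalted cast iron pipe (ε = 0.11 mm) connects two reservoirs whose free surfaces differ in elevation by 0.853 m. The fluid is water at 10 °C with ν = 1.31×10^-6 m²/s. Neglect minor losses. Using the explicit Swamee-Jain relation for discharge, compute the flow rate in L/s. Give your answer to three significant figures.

Swamee-Jain (Type II): Q = -0.965·√(gD⁵h_f/L)·ln[ε/(3.7D) + √(3.17ν²L/(gD³h_f))]
√(gD⁵h_f/L) = √(9.81·0.474⁵·0.853/582) = 0.01855
ε/(3.7D) = 6.27×10^-5; √(3.17ν²L/(gD³h_f)) = 5.96×10^-5
Q = -0.965·0.01855·ln(1.223×10^-4) = 0.1612 m³/s
Check: V = 0.914 m/s, Re = 3.31×10^5, f = 0.01640, h_f = 0.857 m ≈ 0.853 m ✓

Q ≈ 161 L/s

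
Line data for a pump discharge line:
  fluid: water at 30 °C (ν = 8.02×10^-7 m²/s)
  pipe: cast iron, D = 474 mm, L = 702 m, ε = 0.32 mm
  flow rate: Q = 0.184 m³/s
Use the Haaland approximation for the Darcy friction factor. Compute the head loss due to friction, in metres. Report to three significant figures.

V = 4Q/(πD²) = 4·0.184/(π·0.474²) = 1.043 m/s
Re = VD/ν = 1.043·0.474/8.02×10^-7 = 6.16×10^5 → turbulent
ε/D = 0.32/474 = 6.75×10^-4
Haaland: f = 0.01848
h_f = f(L/D)V²/(2g) = 0.01848·(702/0.474)·1.043²/(2·9.81) = 1.517 m

h_f ≈ 1.52 m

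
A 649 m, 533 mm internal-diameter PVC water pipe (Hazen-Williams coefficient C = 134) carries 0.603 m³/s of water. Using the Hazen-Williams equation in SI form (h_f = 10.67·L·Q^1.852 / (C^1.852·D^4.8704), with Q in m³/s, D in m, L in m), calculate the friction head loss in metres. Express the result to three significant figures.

h_f ≈ 6.69 m

h_f = 10.67·649·0.603^1.852 / (134^1.852·0.533^4.8704) = 6.685 m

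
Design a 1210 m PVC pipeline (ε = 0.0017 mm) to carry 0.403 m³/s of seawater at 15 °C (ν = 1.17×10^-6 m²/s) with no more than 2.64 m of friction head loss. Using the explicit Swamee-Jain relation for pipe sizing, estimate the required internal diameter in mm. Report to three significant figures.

D ≈ 604 mm

Swamee-Jain (Type III): D = 0.66·[ε^1.25·(LQ²/(gh_f))^4.75 + ν·Q^9.4·(L/(gh_f))^5.2]^0.04
LQ²/(gh_f) = 7.588; L/(gh_f) = 46.72
Term 1 = ε^1.25·(…)^4.75 = 9.30×10^-4; Term 2 = ν·Q^9.4·(…)^5.2 = 0.110
D = 0.66·(9.30×10^-4 + 0.110)^0.04 = 0.6043 m = 604 mm
Check: V = 1.40 m/s, Re = 7.26×10^5, f = 0.01232, h_f = 2.48 m ≈ 2.64 m ✓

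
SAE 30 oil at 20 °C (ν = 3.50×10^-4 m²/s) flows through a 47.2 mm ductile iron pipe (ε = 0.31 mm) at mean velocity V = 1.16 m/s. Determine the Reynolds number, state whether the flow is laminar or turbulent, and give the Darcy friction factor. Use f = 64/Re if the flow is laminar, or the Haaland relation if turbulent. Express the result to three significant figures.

Re ≈ 156; laminar; f = 64/Re ≈ 0.409

Re = VD/ν = 1.160·0.0472/3.50×10^-4 = 156
Re < 2300 → laminar → f = 64/Re = 0.4091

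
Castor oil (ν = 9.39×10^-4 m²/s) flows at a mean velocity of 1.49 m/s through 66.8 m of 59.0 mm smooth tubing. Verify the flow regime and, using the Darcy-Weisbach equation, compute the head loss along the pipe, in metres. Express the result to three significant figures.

h_f ≈ 87.6 m

Re = VD/ν = 1.49·0.05900/9.39×10^-4 = 93.6 → laminar (Re < 2300)
f = 64/Re = 0.6836
h_f = f(L/D)V²/(2g) = 0.6836·(66.8/0.05900)·1.49²/(2·9.81) = 87.58 m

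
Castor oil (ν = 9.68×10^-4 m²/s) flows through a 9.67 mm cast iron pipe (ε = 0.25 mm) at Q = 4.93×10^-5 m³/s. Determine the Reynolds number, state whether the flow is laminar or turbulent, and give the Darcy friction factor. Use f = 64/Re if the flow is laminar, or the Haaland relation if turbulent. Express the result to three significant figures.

V = 4Q/(πD²) = 0.6713 m/s
Re = VD/ν = 0.6713·0.00967/9.68×10^-4 = 6.71
Re < 2300 → laminar → f = 64/Re = 9.544

Re ≈ 6.71; laminar; f = 64/Re ≈ 9.54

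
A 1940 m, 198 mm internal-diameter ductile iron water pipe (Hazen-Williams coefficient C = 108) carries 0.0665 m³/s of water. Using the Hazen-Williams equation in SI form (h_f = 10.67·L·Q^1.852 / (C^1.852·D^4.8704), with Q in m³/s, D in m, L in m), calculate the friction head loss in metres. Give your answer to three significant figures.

h_f = 10.67·1940·0.0665^1.852 / (108^1.852·0.198^4.8704) = 62.44 m

h_f ≈ 62.4 m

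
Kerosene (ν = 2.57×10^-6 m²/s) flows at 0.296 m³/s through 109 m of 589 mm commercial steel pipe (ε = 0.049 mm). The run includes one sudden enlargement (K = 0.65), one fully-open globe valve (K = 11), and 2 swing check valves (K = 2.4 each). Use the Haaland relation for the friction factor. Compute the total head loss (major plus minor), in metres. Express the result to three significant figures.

V = 4Q/(πD²) = 1.086 m/s; V²/2g = 0.06015 m
Re = 2.49×10^5, ε/D = 8.32×10^-5 → f = 0.01551 (Haaland)
Major: h_f = f(L/D)·V²/2g = 0.01551·185.1·0.06015 = 0.1727 m
Minor: ΣK = 16.4; h_m = ΣK·V²/2g = 0.9895 m
Total H_L = 0.1727 + 0.9895 = 1.162 m

H_L ≈ 1.16 m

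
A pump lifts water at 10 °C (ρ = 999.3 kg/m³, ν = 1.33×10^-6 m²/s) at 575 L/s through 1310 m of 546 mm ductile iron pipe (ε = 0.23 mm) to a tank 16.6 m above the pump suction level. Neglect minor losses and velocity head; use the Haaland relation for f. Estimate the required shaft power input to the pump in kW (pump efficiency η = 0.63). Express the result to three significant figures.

P_shaft ≈ 258 kW

V = 4Q/(πD²) = 2.456 m/s; Re = 1.01×10^6; ε/D = 4.21×10^-4; f = 0.01660
h_f = f(L/D)V²/2g = 12.24 m
Total head H = z + h_f = 16.6 + 12.24 = 28.84 m
P_hyd = ρgQH = 999.3·9.81·0.575·28.84 = 162.6 kW
P_shaft = P_hyd/η = 162.6/0.63 = 258.1 kW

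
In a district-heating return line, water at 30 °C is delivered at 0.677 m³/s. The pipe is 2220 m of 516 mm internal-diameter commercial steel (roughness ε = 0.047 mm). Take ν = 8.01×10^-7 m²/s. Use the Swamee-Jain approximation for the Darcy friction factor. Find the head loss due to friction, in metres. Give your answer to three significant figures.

h_f ≈ 29.2 m

V = 4Q/(πD²) = 4·0.677/(π·0.516²) = 3.237 m/s
Re = VD/ν = 3.237·0.516/8.01×10^-7 = 2.09×10^6 → turbulent
ε/D = 0.047/516 = 9.11×10^-5
Swamee-Jain: f = 0.01269
h_f = f(L/D)V²/(2g) = 0.01269·(2220/0.516)·3.237²/(2·9.81) = 29.16 m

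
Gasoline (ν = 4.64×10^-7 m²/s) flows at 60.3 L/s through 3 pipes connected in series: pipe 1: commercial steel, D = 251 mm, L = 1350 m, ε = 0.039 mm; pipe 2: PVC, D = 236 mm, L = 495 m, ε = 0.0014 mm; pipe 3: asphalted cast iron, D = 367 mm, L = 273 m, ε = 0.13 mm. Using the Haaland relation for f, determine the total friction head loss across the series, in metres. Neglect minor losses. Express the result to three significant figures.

H ≈ 8.62 m

Pipe 1: V = 1.219 m/s, Re = 6.59×10^5, ε/D = 1.55×10^-4, f = 0.01450, h_1 = f(L/D)V²/2g = 5.902 m
Pipe 2: V = 1.378 m/s, Re = 7.01×10^5, ε/D = 5.93×10^-6, f = 0.01239, h_2 = f(L/D)V²/2g = 2.517 m
Pipe 3: V = 0.5700 m/s, Re = 4.51×10^5, ε/D = 3.54×10^-4, f = 0.01668, h_3 = f(L/D)V²/2g = 0.2055 m
Series → Q common, losses add: H = Σh = 8.625 m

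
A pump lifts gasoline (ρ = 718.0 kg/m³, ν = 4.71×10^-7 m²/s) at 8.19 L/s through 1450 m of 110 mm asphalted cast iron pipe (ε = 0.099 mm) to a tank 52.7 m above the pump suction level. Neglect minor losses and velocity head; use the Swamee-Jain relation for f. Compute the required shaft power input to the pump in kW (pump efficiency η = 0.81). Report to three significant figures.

P_shaft ≈ 4.49 kW

V = 4Q/(πD²) = 0.8618 m/s; Re = 2.01×10^5; ε/D = 9.00×10^-4; f = 0.02078
h_f = f(L/D)V²/2g = 10.37 m
Total head H = z + h_f = 52.7 + 10.37 = 63.07 m
P_hyd = ρgQH = 718.0·9.81·0.00819·63.07 = 3.638 kW
P_shaft = P_hyd/η = 3.638/0.81 = 4.492 kW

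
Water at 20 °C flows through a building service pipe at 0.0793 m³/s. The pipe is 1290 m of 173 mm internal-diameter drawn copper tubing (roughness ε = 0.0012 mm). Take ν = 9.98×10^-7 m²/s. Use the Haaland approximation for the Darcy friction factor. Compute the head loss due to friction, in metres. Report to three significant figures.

V = 4Q/(πD²) = 4·0.0793/(π·0.173²) = 3.374 m/s
Re = VD/ν = 3.374·0.173/9.98×10^-7 = 5.85×10^5 → turbulent
ε/D = 0.0012/173 = 6.94×10^-6
Haaland: f = 0.01279
h_f = f(L/D)V²/(2g) = 0.01279·(1290/0.173)·3.374²/(2·9.81) = 55.32 m

h_f ≈ 55.3 m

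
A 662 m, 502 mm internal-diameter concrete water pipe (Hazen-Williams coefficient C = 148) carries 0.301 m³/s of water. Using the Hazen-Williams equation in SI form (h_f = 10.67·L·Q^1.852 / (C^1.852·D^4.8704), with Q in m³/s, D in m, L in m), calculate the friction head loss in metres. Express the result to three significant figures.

h_f = 10.67·662·0.301^1.852 / (148^1.852·0.502^4.8704) = 2.097 m

h_f ≈ 2.10 m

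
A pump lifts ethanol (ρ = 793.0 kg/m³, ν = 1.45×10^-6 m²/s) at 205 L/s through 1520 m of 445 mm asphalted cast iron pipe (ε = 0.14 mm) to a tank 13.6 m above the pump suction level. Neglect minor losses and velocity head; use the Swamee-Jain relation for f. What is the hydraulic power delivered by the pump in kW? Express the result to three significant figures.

P_hyd ≈ 29.8 kW

V = 4Q/(πD²) = 1.318 m/s; Re = 4.05×10^5; ε/D = 3.15×10^-4; f = 0.01674
h_f = f(L/D)V²/2g = 5.063 m
Total head H = z + h_f = 13.6 + 5.063 = 18.66 m
P_hyd = ρgQH = 793.0·9.81·0.205·18.66 = 29.76 kW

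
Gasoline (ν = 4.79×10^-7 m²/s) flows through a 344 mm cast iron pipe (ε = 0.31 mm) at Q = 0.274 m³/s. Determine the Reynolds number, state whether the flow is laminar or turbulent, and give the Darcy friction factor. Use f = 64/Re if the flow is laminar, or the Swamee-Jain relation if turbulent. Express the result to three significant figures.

V = 4Q/(πD²) = 2.948 m/s
Re = VD/ν = 2.948·0.344/4.79×10^-7 = 2.12×10^6
Re > 4000 → turbulent; ε/D = 9.01×10^-4
Swamee-Jain: f = 0.01936

Re ≈ 2.12×10^6; turbulent; f ≈ 0.0194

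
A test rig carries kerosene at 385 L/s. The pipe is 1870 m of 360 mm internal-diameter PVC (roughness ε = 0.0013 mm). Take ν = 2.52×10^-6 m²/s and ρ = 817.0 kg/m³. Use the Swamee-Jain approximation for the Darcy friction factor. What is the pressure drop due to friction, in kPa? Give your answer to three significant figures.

V = 4Q/(πD²) = 4·0.385/(π·0.360²) = 3.782 m/s
Re = VD/ν = 3.782·0.360/2.52×10^-6 = 5.40×10^5 → turbulent
ε/D = 0.0013/360 = 3.61×10^-6
Swamee-Jain: f = 0.01297
h_f = f(L/D)V²/(2g) = 0.01297·(1870/0.360)·3.782²/(2·9.81) = 49.13 m
Δp = ρg·h_f = 817.0·9.81·49.13 = 393.8 kPa

Δp ≈ 394 kPa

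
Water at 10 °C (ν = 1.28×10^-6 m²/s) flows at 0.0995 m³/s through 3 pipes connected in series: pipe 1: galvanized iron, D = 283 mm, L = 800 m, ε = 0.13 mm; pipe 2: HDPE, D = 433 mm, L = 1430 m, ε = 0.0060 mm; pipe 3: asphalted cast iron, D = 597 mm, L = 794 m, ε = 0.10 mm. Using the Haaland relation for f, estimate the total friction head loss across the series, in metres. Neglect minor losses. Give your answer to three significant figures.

H ≈ 7.68 m

Pipe 1: V = 1.582 m/s, Re = 3.50×10^5, ε/D = 4.59×10^-4, f = 0.01765, h_1 = f(L/D)V²/2g = 6.365 m
Pipe 2: V = 0.6757 m/s, Re = 2.29×10^5, ε/D = 1.39×10^-5, f = 0.01520, h_2 = f(L/D)V²/2g = 1.168 m
Pipe 3: V = 0.3555 m/s, Re = 1.66×10^5, ε/D = 1.68×10^-4, f = 0.01712, h_3 = f(L/D)V²/2g = 0.1466 m
Series → Q common, losses add: H = Σh = 7.679 m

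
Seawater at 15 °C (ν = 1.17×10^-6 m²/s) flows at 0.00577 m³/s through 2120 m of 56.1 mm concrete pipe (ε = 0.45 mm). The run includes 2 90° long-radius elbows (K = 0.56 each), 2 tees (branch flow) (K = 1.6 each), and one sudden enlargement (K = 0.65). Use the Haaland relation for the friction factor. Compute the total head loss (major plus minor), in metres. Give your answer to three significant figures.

V = 4Q/(πD²) = 2.334 m/s; V²/2g = 0.2777 m
Re = 1.12×10^5, ε/D = 0.00802 → f = 0.03587 (Haaland)
Major: h_f = f(L/D)·V²/2g = 0.03587·37790·0.2777 = 376.5 m
Minor: ΣK = 4.97; h_m = ΣK·V²/2g = 1.380 m
Total H_L = 376.5 + 1.380 = 377.8 m

H_L ≈ 378 m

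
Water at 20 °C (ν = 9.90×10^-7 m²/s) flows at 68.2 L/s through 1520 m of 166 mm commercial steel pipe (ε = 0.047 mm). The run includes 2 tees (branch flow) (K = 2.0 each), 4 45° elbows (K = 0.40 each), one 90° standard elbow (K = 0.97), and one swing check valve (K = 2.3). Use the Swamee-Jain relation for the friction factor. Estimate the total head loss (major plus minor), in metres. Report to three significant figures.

H_L ≈ 79.4 m

V = 4Q/(πD²) = 3.151 m/s; V²/2g = 0.5061 m
Re = 5.28×10^5, ε/D = 2.83×10^-4 → f = 0.01617 (Swamee-Jain)
Major: h_f = f(L/D)·V²/2g = 0.01617·9157·0.5061 = 74.96 m
Minor: ΣK = 8.87; h_m = ΣK·V²/2g = 4.489 m
Total H_L = 74.96 + 4.489 = 79.45 m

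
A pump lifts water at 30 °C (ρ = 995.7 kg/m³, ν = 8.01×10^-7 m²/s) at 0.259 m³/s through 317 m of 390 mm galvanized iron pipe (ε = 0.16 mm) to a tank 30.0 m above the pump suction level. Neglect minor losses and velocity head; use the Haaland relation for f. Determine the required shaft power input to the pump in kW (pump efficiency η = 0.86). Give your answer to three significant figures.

P_shaft ≈ 97.7 kW

V = 4Q/(πD²) = 2.168 m/s; Re = 1.06×10^6; ε/D = 4.10×10^-4; f = 0.01650
h_f = f(L/D)V²/2g = 3.212 m
Total head H = z + h_f = 30.0 + 3.212 = 33.21 m
P_hyd = ρgQH = 995.7·9.81·0.259·33.21 = 84.02 kW
P_shaft = P_hyd/η = 84.02/0.86 = 97.70 kW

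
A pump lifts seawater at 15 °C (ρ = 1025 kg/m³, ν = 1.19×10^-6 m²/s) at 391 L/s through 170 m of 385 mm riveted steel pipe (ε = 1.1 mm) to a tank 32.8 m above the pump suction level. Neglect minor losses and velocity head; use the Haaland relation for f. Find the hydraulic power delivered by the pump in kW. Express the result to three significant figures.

V = 4Q/(πD²) = 3.359 m/s; Re = 1.09×10^6; ε/D = 0.00286; f = 0.02598
h_f = f(L/D)V²/2g = 6.595 m
Total head H = z + h_f = 32.8 + 6.595 = 39.40 m
P_hyd = ρgQH = 1025·9.81·0.391·39.40 = 154.9 kW

P_hyd ≈ 155 kW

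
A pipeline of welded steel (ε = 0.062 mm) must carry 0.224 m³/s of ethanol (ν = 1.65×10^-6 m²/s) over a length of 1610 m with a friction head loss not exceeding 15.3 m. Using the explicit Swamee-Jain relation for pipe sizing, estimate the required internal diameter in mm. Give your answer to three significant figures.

D ≈ 372 mm

Swamee-Jain (Type III): D = 0.66·[ε^1.25·(LQ²/(gh_f))^4.75 + ν·Q^9.4·(L/(gh_f))^5.2]^0.04
LQ²/(gh_f) = 0.5382; L/(gh_f) = 10.73
Term 1 = ε^1.25·(…)^4.75 = 2.90×10^-7; Term 2 = ν·Q^9.4·(…)^5.2 = 2.94×10^-7
D = 0.66·(2.90×10^-7 + 2.94×10^-7)^0.04 = 0.3717 m = 372 mm
Check: V = 2.06 m/s, Re = 4.65×10^5, f = 0.01530, h_f = 14.4 m ≈ 15.3 m ✓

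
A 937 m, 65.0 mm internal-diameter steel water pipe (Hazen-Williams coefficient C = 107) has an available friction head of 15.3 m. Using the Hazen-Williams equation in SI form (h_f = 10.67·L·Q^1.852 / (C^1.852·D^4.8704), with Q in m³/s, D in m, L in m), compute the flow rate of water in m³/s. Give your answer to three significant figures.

Rearranging: Q = [h_f·C^1.852·D^4.8704 / (10.67·L)]^(1/1.852)
Q = [15.3·107^1.852·0.0650^4.8704 / (10.67·937)]^0.540 = 0.002441 m³/s

Q ≈ 0.00244 m³/s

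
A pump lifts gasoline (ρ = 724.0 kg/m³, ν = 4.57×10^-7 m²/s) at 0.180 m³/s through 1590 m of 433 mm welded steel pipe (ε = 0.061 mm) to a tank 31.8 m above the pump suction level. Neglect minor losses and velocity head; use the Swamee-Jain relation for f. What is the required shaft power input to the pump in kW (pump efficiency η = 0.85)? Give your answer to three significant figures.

P_shaft ≈ 53.7 kW

V = 4Q/(πD²) = 1.222 m/s; Re = 1.16×10^6; ε/D = 1.41×10^-4; f = 0.01393
h_f = f(L/D)V²/2g = 3.897 m
Total head H = z + h_f = 31.8 + 3.897 = 35.70 m
P_hyd = ρgQH = 724.0·9.81·0.180·35.70 = 45.64 kW
P_shaft = P_hyd/η = 45.64/0.85 = 53.69 kW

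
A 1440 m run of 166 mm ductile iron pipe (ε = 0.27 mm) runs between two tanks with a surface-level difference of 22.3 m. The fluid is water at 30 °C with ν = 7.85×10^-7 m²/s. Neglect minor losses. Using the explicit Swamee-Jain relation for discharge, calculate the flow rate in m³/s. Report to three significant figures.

Swamee-Jain (Type II): Q = -0.965·√(gD⁵h_f/L)·ln[ε/(3.7D) + √(3.17ν²L/(gD³h_f))]
√(gD⁵h_f/L) = √(9.81·0.166⁵·22.3/1440) = 0.004376
ε/(3.7D) = 4.40×10^-4; √(3.17ν²L/(gD³h_f)) = 5.30×10^-5
Q = -0.965·0.004376·ln(4.926×10^-4) = 0.03216 m³/s
Check: V = 1.49 m/s, Re = 3.14×10^5, f = 0.02300, h_f = 22.4 m ≈ 22.3 m ✓

Q ≈ 0.0322 m³/s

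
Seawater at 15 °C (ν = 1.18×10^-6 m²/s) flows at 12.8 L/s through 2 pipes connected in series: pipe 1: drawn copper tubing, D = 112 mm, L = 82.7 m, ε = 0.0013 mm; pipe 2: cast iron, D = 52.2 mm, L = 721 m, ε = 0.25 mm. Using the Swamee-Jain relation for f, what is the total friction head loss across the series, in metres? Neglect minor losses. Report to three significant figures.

Pipe 1: V = 1.299 m/s, Re = 1.23×10^5, ε/D = 1.16×10^-5, f = 0.01719, h_1 = f(L/D)V²/2g = 1.092 m
Pipe 2: V = 5.981 m/s, Re = 2.65×10^5, ε/D = 0.00479, f = 0.03049, h_2 = f(L/D)V²/2g = 768.0 m
Series → Q common, losses add: H = Σh = 769.0 m

H ≈ 769 m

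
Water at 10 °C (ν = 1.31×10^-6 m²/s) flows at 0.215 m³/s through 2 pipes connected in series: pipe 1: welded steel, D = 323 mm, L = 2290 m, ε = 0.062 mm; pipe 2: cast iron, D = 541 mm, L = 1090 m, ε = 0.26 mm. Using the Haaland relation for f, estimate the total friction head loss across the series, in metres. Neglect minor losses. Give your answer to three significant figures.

H ≈ 38.7 m

Pipe 1: V = 2.624 m/s, Re = 6.47×10^5, ε/D = 1.92×10^-4, f = 0.01491, h_1 = f(L/D)V²/2g = 37.09 m
Pipe 2: V = 0.9353 m/s, Re = 3.86×10^5, ε/D = 4.81×10^-4, f = 0.01768, h_2 = f(L/D)V²/2g = 1.589 m
Series → Q common, losses add: H = Σh = 38.68 m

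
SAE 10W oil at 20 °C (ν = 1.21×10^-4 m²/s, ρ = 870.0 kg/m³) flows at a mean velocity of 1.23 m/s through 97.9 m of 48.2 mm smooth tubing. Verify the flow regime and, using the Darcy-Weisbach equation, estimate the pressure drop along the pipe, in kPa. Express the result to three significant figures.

Δp ≈ 175 kPa

Re = VD/ν = 1.23·0.04820/1.21×10^-4 = 490 → laminar (Re < 2300)
f = 64/Re = 0.1306
h_f = f(L/D)V²/(2g) = 0.1306·(97.9/0.04820)·1.23²/(2·9.81) = 20.46 m
Δp = ρg·h_f = 870.0·9.81·20.46 = 174.6 kPa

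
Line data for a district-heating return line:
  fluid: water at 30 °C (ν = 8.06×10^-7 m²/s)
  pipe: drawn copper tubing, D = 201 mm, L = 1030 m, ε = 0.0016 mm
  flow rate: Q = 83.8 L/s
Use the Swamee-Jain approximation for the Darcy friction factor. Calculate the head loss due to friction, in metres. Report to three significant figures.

V = 4Q/(πD²) = 4·0.0838/(π·0.201²) = 2.641 m/s
Re = VD/ν = 2.641·0.201/8.06×10^-7 = 6.59×10^5 → turbulent
ε/D = 0.0016/201 = 7.96×10^-6
Swamee-Jain: f = 0.01262
h_f = f(L/D)V²/(2g) = 0.01262·(1030/0.201)·2.641²/(2·9.81) = 22.99 m

h_f ≈ 23.0 m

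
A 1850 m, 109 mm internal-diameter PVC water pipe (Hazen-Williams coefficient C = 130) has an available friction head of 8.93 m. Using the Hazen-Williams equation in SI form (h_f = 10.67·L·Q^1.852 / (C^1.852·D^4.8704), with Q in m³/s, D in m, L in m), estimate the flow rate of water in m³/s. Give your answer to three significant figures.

Rearranging: Q = [h_f·C^1.852·D^4.8704 / (10.67·L)]^(1/1.852)
Q = [8.93·130^1.852·0.109^4.8704 / (10.67·1850)]^0.540 = 0.005980 m³/s

Q ≈ 0.00598 m³/s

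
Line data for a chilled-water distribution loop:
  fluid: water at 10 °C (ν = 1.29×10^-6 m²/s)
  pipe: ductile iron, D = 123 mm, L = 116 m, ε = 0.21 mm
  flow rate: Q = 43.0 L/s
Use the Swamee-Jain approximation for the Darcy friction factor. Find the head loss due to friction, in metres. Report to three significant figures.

h_f ≈ 14.6 m

V = 4Q/(πD²) = 4·0.0430/(π·0.123²) = 3.619 m/s
Re = VD/ν = 3.619·0.123/1.29×10^-6 = 3.45×10^5 → turbulent
ε/D = 0.21/123 = 0.00171
Swamee-Jain: f = 0.02319
h_f = f(L/D)V²/(2g) = 0.02319·(116/0.123)·3.619²/(2·9.81) = 14.60 m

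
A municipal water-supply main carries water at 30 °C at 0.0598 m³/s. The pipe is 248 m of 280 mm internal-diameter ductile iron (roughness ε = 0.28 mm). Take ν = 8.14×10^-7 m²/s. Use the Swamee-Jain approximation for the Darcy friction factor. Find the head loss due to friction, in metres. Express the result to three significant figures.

V = 4Q/(πD²) = 4·0.0598/(π·0.280²) = 0.9712 m/s
Re = VD/ν = 0.9712·0.280/8.14×10^-7 = 3.34×10^5 → turbulent
ε/D = 0.28/280 = 0.00100
Swamee-Jain: f = 0.02065
h_f = f(L/D)V²/(2g) = 0.02065·(248/0.280)·0.9712²/(2·9.81) = 0.8792 m

h_f ≈ 0.879 m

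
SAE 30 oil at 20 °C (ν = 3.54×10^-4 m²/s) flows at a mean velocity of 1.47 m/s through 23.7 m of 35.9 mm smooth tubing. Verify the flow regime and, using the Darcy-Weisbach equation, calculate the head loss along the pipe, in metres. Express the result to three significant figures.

h_f ≈ 31.2 m

Re = VD/ν = 1.47·0.03590/3.54×10^-4 = 149 → laminar (Re < 2300)
f = 64/Re = 0.4293
h_f = f(L/D)V²/(2g) = 0.4293·(23.7/0.03590)·1.47²/(2·9.81) = 31.21 m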